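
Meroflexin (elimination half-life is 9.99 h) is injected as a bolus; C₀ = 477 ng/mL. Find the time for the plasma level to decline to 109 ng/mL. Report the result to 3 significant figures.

k = ln 2 / 9.99 = 0.06938 h⁻¹
C(t) = C₀ e^(−kt)  ⇒  t = ln(C₀/C) / k
t = ln(477/109) / 0.06938 = 1.476 / 0.06938 ≈ 21.3 hours

21.3 hours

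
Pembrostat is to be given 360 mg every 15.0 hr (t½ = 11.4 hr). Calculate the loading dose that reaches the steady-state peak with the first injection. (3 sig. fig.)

602 mg

k = ln 2 / 11.4 = 0.06080 hr⁻¹
Accumulation ratio R = 1 / (1 − e^(−kτ)) = 1 / (1 − e^(−0.06080×15.0)) = 1 / (1 − 0.4017) = 1.671
Loading dose = maintenance dose × R = 360 × 1.671 ≈ 602 mg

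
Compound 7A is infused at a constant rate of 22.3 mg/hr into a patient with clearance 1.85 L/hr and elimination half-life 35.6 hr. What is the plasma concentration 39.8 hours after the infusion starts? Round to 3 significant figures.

Css = rate / CL = 22.3 / 1.85 = 12.05 µg/mL
k = ln 2 / 35.6 = 0.01947 hr⁻¹
C(t) = Css (1 − e^(−kt)) = 12.05 × (1 − e^(−0.7749)) = 12.05 × 0.5393 ≈ 6.50 µg/mL

6.50 µg/mL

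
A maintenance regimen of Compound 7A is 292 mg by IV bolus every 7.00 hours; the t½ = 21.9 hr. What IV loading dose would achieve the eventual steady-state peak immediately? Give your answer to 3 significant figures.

k = ln 2 / 21.9 = 0.03165 hr⁻¹
Accumulation ratio R = 1 / (1 − e^(−kτ)) = 1 / (1 − e^(−0.03165×7.00)) = 1 / (1 − 0.8013) = 5.032
Loading dose = maintenance dose × R = 292 × 5.032 ≈ 1470 mg

1470 mg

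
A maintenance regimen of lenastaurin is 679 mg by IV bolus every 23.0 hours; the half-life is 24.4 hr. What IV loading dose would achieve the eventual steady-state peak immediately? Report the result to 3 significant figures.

1420 mg

k = ln 2 / 24.4 = 0.02841 hr⁻¹
Accumulation ratio R = 1 / (1 − e^(−kτ)) = 1 / (1 − e^(−0.02841×23.0)) = 1 / (1 − 0.5203) = 2.085
Loading dose = maintenance dose × R = 679 × 2.085 ≈ 1420 mg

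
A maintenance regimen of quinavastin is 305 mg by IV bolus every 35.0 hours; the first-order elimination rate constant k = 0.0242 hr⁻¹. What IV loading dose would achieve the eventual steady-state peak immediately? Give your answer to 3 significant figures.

534 mg

Accumulation ratio R = 1 / (1 − e^(−kτ)) = 1 / (1 − e^(−0.02420×35.0)) = 1 / (1 − 0.4287) = 1.750
Loading dose = maintenance dose × R = 305 × 1.750 ≈ 534 mg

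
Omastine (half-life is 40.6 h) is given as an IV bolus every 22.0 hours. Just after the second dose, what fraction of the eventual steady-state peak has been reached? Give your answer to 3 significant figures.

0.528

k = ln 2 / 40.6 = 0.01707 h⁻¹
f_n = 1 − e^(−nkτ) = 1 − e^(−2 × 0.01707 × 22.0) = 1 − e^(−0.7512) = 1 − 0.4718 ≈ 0.528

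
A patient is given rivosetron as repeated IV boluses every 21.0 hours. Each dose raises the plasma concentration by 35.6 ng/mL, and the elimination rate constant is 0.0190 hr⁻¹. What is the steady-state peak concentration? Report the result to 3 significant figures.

Fraction remaining after one interval: e^(−kτ) = e^(−0.01900 × 21.0) = 0.6710
R = 1 / (1 − 0.6710) = 3.039
Css,max = 35.6 × 3.039 ≈ 108 ng/mL

108 ng/mL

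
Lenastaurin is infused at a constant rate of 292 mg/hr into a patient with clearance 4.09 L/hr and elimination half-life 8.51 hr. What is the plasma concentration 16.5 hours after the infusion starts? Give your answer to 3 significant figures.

Css = rate / CL = 292 / 4.09 = 71.39 µg/mL
k = ln 2 / 8.51 = 0.08145 hr⁻¹
C(t) = Css (1 − e^(−kt)) = 71.39 × (1 − e^(−1.344)) = 71.39 × 0.7392 ≈ 52.8 µg/mL

52.8 µg/mL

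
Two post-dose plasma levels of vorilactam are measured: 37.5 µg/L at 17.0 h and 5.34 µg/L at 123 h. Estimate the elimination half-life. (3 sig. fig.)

37.7 hours

k = ln(C₁/C₂) / (t₂ − t₁) = ln(37.5/5.34) / (123 − 17.0)
  = 1.949 / 106.0 = 0.01839 h⁻¹
t½ = ln 2 / k = ln 2 / 0.01839 ≈ 37.7 hours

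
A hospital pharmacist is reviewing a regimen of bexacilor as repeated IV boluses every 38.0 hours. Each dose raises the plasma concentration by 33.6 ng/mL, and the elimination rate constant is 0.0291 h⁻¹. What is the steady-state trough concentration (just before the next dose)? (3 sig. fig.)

16.6 ng/mL

Fraction remaining after one interval: e^(−kτ) = e^(−0.02910 × 38.0) = 0.3309
R = 1 / (1 − 0.3309) = 1.495
Css,max = 33.6 × 1.495 = 50.22 ng/mL
Css,min = Css,max × e^(−kτ) = 50.22 × 0.3309 ≈ 16.6 ng/mL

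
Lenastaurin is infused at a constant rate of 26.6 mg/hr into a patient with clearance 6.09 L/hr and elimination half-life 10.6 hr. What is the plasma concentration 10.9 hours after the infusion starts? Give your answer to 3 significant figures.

2.23 mg/L

Css = rate / CL = 26.6 / 6.09 = 4.368 mg/L
k = ln 2 / 10.6 = 0.06539 hr⁻¹
C(t) = Css (1 − e^(−kt)) = 4.368 × (1 − e^(−0.7128)) = 4.368 × 0.5097 ≈ 2.23 mg/L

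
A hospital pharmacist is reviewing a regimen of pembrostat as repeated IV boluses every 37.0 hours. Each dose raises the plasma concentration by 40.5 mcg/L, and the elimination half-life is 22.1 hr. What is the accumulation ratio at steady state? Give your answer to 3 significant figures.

1.46

k = ln 2 / 22.1 = 0.03136 hr⁻¹
Fraction remaining after one interval: e^(−kτ) = e^(−0.03136 × 37.0) = 0.3133
R = 1 / (1 − 0.3133) = 1 / 0.6867 ≈ 1.46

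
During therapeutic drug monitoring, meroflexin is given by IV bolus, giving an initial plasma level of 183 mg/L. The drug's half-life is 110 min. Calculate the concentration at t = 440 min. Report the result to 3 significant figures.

11.4 mg/L

k = ln 2 / 110 = 0.006301 min⁻¹
C(t) = C₀ e^(−kt) = 183 × e^(−0.006301 × 440) = 183 × e^(−2.773) = 183 × 0.06250 ≈ 11.4 mg/L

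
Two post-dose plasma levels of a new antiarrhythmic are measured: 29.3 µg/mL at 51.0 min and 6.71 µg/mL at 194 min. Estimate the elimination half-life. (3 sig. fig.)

k = ln(C₁/C₂) / (t₂ − t₁) = ln(29.3/6.71) / (194 − 51.0)
  = 1.474 / 143.0 = 0.01031 min⁻¹
t½ = ln 2 / k = ln 2 / 0.01031 ≈ 67.2 minutes

67.2 minutes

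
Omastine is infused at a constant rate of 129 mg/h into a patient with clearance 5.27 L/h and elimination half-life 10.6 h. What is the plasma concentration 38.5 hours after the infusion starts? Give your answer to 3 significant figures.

Css = rate / CL = 129 / 5.27 = 24.48 mg/L
k = ln 2 / 10.6 = 0.06539 h⁻¹
C(t) = Css (1 − e^(−kt)) = 24.48 × (1 − e^(−2.518)) = 24.48 × 0.9193 ≈ 22.5 mg/L

22.5 mg/L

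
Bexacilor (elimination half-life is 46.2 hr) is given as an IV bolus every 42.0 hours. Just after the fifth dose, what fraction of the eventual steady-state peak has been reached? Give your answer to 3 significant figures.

0.957

k = ln 2 / 46.2 = 0.01500 hr⁻¹
f_n = 1 − e^(−nkτ) = 1 − e^(−5 × 0.01500 × 42.0) = 1 − e^(−3.151) = 1 − 0.04282 ≈ 0.957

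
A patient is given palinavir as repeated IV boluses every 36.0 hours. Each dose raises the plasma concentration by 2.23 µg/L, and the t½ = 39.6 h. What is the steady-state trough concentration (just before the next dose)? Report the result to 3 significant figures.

k = ln 2 / 39.6 = 0.01750 h⁻¹
Fraction remaining after one interval: e^(−kτ) = e^(−0.01750 × 36.0) = 0.5325
R = 1 / (1 − 0.5325) = 2.139
Css,max = 2.23 × 2.139 = 4.770 µg/L
Css,min = Css,max × e^(−kτ) = 4.770 × 0.5325 ≈ 2.54 µg/L

2.54 µg/L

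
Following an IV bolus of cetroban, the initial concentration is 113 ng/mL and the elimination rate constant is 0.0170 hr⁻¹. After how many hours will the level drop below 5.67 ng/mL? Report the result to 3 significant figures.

176 hours

C(t) = C₀ e^(−kt)  ⇒  t = ln(C₀/C) / k
t = ln(113/5.67) / 0.01700 = 2.992 / 0.01700 ≈ 176 hours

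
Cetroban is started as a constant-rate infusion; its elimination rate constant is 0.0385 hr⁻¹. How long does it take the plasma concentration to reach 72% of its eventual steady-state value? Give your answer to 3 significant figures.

f = 1 − e^(−kt)  ⇒  t = −ln(1 − f) / k
t = −ln(1 − 0.72) / 0.03850 = 1.273 / 0.03850 ≈ 33.1 hours

33.1 hours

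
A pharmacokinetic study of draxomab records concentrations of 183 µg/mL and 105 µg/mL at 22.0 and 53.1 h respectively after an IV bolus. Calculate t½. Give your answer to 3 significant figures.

38.8 hours

k = ln(C₁/C₂) / (t₂ − t₁) = ln(183/105) / (53.1 − 22.0)
  = 0.5555 / 31.10 = 0.01786 h⁻¹
t½ = ln 2 / k = ln 2 / 0.01786 ≈ 38.8 hours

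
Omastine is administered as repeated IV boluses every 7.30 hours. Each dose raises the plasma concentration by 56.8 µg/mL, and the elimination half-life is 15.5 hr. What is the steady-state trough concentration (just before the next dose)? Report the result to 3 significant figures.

147 µg/mL

k = ln 2 / 15.5 = 0.04472 hr⁻¹
Fraction remaining after one interval: e^(−kτ) = e^(−0.04472 × 7.30) = 0.7215
R = 1 / (1 − 0.7215) = 3.590
Css,max = 56.8 × 3.590 = 203.9 µg/mL
Css,min = Css,max × e^(−kτ) = 203.9 × 0.7215 ≈ 147 µg/mL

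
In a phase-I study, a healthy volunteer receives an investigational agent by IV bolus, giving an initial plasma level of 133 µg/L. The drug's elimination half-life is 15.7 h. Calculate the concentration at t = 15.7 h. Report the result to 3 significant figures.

k = ln 2 / 15.7 = 0.04415 h⁻¹
15.7 h is 1.000 half-lives, so C = 133 × (1/2)^1.000 = 133 × 0.5000 ≈ 66.5 µg/L

66.5 µg/L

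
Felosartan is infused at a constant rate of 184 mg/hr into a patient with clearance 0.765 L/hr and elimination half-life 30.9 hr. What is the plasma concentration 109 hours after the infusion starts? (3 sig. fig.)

220 mg/L

Css = rate / CL = 184 / 0.765 = 240.5 mg/L
k = ln 2 / 30.9 = 0.02243 hr⁻¹
C(t) = Css (1 − e^(−kt)) = 240.5 × (1 − e^(−2.445)) = 240.5 × 0.9133 ≈ 220 mg/L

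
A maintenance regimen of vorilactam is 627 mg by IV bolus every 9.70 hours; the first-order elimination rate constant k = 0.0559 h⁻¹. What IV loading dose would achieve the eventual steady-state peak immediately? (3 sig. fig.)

1500 mg

Accumulation ratio R = 1 / (1 − e^(−kτ)) = 1 / (1 − e^(−0.05590×9.70)) = 1 / (1 − 0.5815) = 2.389
Loading dose = maintenance dose × R = 627 × 2.389 ≈ 1500 mg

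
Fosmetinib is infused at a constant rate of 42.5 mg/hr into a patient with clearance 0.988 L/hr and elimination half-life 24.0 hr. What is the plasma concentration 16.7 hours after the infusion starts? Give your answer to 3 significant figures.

Css = rate / CL = 42.5 / 0.988 = 43.02 mg/L
k = ln 2 / 24.0 = 0.02888 hr⁻¹
C(t) = Css (1 − e^(−kt)) = 43.02 × (1 − e^(−0.4823)) = 43.02 × 0.3826 ≈ 16.5 mg/L

16.5 mg/L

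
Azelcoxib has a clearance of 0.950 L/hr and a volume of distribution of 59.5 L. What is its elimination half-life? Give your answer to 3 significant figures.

43.4 hours

k = CL / V = 0.950 / 59.5 = 0.01597 hr⁻¹
t½ = ln 2 / k = ln 2 / 0.01597 ≈ 43.4 hours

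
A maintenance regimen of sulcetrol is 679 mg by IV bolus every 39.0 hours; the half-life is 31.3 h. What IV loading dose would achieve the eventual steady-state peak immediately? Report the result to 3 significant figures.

1170 mg

k = ln 2 / 31.3 = 0.02215 h⁻¹
Accumulation ratio R = 1 / (1 − e^(−kτ)) = 1 / (1 − e^(−0.02215×39.0)) = 1 / (1 − 0.4216) = 1.729
Loading dose = maintenance dose × R = 679 × 1.729 ≈ 1170 mg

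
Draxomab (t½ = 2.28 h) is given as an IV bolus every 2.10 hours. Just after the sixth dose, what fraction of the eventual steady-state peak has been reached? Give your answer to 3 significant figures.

k = ln 2 / 2.28 = 0.3040 h⁻¹
f_n = 1 − e^(−nkτ) = 1 − e^(−6 × 0.3040 × 2.10) = 1 − e^(−3.831) = 1 − 0.02170 ≈ 0.978

0.978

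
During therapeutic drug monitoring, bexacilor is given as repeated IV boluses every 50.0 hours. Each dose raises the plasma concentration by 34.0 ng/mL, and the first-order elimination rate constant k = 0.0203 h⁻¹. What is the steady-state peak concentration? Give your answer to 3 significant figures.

Fraction remaining after one interval: e^(−kτ) = e^(−0.02030 × 50.0) = 0.3624
R = 1 / (1 − 0.3624) = 1.568
Css,max = 34.0 × 1.568 ≈ 53.3 ng/mL

53.3 ng/mL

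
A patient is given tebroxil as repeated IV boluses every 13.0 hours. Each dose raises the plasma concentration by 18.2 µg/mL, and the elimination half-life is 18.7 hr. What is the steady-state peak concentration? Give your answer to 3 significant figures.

47.6 µg/mL

k = ln 2 / 18.7 = 0.03707 hr⁻¹
Fraction remaining after one interval: e^(−kτ) = e^(−0.03707 × 13.0) = 0.6176
R = 1 / (1 − 0.6176) = 2.615
Css,max = 18.2 × 2.615 ≈ 47.6 µg/mL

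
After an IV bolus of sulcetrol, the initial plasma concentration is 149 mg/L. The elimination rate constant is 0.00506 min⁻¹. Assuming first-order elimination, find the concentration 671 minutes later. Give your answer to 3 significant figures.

5.00 mg/L

C(t) = C₀ e^(−kt) = 149 × e^(−0.005060 × 671) = 149 × e^(−3.395) = 149 × 0.03353 ≈ 5.00 mg/L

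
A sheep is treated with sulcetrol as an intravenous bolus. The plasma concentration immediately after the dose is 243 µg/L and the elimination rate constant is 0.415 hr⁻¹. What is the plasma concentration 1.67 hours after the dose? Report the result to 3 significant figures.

122 µg/L

C(t) = C₀ e^(−kt) = 243 × e^(−0.4150 × 1.67) = 243 × e^(−0.6930) = 243 × 0.5000 ≈ 122 µg/L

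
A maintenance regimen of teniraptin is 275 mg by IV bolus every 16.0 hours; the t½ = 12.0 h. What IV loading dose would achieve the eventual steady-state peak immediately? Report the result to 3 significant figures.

k = ln 2 / 12.0 = 0.05776 h⁻¹
Accumulation ratio R = 1 / (1 − e^(−kτ)) = 1 / (1 − e^(−0.05776×16.0)) = 1 / (1 − 0.3969) = 1.658
Loading dose = maintenance dose × R = 275 × 1.658 ≈ 456 mg

456 mg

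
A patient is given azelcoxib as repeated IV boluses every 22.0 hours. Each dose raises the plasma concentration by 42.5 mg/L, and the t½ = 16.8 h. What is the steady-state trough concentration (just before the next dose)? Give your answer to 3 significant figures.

k = ln 2 / 16.8 = 0.04126 h⁻¹
Fraction remaining after one interval: e^(−kτ) = e^(−0.04126 × 22.0) = 0.4035
R = 1 / (1 − 0.4035) = 1.676
Css,max = 42.5 × 1.676 = 71.24 mg/L
Css,min = Css,max × e^(−kτ) = 71.24 × 0.4035 ≈ 28.7 mg/L

28.7 mg/L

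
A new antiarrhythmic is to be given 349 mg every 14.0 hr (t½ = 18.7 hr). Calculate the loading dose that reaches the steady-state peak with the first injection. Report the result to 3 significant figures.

862 mg

k = ln 2 / 18.7 = 0.03707 hr⁻¹
Accumulation ratio R = 1 / (1 − e^(−kτ)) = 1 / (1 − e^(−0.03707×14.0)) = 1 / (1 − 0.5952) = 2.470
Loading dose = maintenance dose × R = 349 × 2.470 ≈ 862 mg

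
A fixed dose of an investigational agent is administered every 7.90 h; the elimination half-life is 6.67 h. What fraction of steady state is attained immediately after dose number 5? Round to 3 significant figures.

0.984

k = ln 2 / 6.67 = 0.1039 h⁻¹
f_n = 1 − e^(−nkτ) = 1 − e^(−5 × 0.1039 × 7.90) = 1 − e^(−4.105) = 1 − 0.01649 ≈ 0.984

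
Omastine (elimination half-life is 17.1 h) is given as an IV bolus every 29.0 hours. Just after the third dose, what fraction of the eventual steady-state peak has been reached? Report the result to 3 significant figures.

k = ln 2 / 17.1 = 0.04053 h⁻¹
f_n = 1 − e^(−nkτ) = 1 − e^(−3 × 0.04053 × 29.0) = 1 − e^(−3.527) = 1 − 0.02941 ≈ 0.971

0.971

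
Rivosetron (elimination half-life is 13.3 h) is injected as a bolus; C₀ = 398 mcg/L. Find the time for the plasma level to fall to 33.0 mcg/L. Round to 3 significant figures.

k = ln 2 / 13.3 = 0.05212 h⁻¹
C(t) = C₀ e^(−kt)  ⇒  t = ln(C₀/C) / k
t = ln(398/33.0) / 0.05212 = 2.490 / 0.05212 ≈ 47.8 hours

47.8 hours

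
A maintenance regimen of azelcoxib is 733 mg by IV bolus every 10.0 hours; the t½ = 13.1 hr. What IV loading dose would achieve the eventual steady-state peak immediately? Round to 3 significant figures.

k = ln 2 / 13.1 = 0.05291 hr⁻¹
Accumulation ratio R = 1 / (1 − e^(−kτ)) = 1 / (1 − e^(−0.05291×10.0)) = 1 / (1 − 0.5891) = 2.434
Loading dose = maintenance dose × R = 733 × 2.434 ≈ 1780 mg

1780 mg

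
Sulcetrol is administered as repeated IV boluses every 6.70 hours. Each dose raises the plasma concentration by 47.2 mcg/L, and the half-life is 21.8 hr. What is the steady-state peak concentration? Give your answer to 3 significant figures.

246 mcg/L

k = ln 2 / 21.8 = 0.03180 hr⁻¹
Fraction remaining after one interval: e^(−kτ) = e^(−0.03180 × 6.70) = 0.8081
R = 1 / (1 − 0.8081) = 5.212
Css,max = 47.2 × 5.212 ≈ 246 mcg/L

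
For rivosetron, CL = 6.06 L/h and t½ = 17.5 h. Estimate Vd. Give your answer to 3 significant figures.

k = ln 2 / t½ = ln 2 / 17.5 = 0.03961 h⁻¹
V = CL / k = 6.06 / 0.03961 ≈ 153 L

153 L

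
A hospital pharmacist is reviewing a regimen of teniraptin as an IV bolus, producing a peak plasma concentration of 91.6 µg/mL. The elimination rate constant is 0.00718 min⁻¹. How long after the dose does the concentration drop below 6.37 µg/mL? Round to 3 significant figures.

C(t) = C₀ e^(−kt)  ⇒  t = ln(C₀/C) / k
t = ln(91.6/6.37) / 0.007180 = 2.666 / 0.007180 ≈ 371 minutes

371 minutes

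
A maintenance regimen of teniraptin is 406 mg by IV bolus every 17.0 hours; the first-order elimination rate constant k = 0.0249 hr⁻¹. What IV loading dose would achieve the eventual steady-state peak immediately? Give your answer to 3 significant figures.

Accumulation ratio R = 1 / (1 − e^(−kτ)) = 1 / (1 − e^(−0.02490×17.0)) = 1 / (1 − 0.6549) = 2.898
Loading dose = maintenance dose × R = 406 × 2.898 ≈ 1180 mg

1180 mg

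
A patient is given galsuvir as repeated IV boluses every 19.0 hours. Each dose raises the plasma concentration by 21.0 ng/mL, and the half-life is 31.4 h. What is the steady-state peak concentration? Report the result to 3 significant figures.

k = ln 2 / 31.4 = 0.02207 h⁻¹
Fraction remaining after one interval: e^(−kτ) = e^(−0.02207 × 19.0) = 0.6574
R = 1 / (1 − 0.6574) = 2.919
Css,max = 21.0 × 2.919 ≈ 61.3 ng/mL

61.3 ng/mL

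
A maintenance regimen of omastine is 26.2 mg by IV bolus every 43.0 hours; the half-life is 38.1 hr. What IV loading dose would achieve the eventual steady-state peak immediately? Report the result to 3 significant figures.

48.3 mg

k = ln 2 / 38.1 = 0.01819 hr⁻¹
Accumulation ratio R = 1 / (1 − e^(−kτ)) = 1 / (1 − e^(−0.01819×43.0)) = 1 / (1 − 0.4574) = 1.843
Loading dose = maintenance dose × R = 26.2 × 1.843 ≈ 48.3 mg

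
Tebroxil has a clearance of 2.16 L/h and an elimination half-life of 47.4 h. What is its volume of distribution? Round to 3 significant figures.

k = ln 2 / t½ = ln 2 / 47.4 = 0.01462 h⁻¹
V = CL / k = 2.16 / 0.01462 ≈ 148 L

148 L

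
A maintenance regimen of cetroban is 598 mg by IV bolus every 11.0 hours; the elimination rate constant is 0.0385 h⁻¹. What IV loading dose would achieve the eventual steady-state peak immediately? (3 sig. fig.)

Accumulation ratio R = 1 / (1 − e^(−kτ)) = 1 / (1 − e^(−0.03850×11.0)) = 1 / (1 − 0.6548) = 2.896
Loading dose = maintenance dose × R = 598 × 2.896 ≈ 1730 mg

1730 mg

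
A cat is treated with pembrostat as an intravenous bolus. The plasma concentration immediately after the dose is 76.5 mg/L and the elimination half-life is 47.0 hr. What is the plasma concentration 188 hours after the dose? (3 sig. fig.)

k = ln 2 / 47.0 = 0.01475 hr⁻¹
C(t) = C₀ e^(−kt) = 76.5 × e^(−0.01475 × 188) = 76.5 × e^(−2.773) = 76.5 × 0.06250 ≈ 4.78 mg/L

4.78 mg/L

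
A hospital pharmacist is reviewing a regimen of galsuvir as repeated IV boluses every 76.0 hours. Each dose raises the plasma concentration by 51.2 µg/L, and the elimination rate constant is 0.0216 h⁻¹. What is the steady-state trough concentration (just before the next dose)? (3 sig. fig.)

Fraction remaining after one interval: e^(−kτ) = e^(−0.02160 × 76.0) = 0.1937
R = 1 / (1 − 0.1937) = 1.240
Css,max = 51.2 × 1.240 = 63.50 µg/L
Css,min = Css,max × e^(−kτ) = 63.50 × 0.1937 ≈ 12.3 µg/L

12.3 µg/L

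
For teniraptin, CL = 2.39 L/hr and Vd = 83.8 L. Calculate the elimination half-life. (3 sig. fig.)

24.3 hours

k = CL / V = 2.39 / 83.8 = 0.02852 hr⁻¹
t½ = ln 2 / k = ln 2 / 0.02852 ≈ 24.3 hours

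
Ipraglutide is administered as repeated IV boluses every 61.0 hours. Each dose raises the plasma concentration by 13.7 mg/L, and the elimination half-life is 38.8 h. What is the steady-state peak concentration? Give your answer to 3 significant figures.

20.6 mg/L

k = ln 2 / 38.8 = 0.01786 h⁻¹
Fraction remaining after one interval: e^(−kτ) = e^(−0.01786 × 61.0) = 0.3363
R = 1 / (1 − 0.3363) = 1.507
Css,max = 13.7 × 1.507 ≈ 20.6 mg/L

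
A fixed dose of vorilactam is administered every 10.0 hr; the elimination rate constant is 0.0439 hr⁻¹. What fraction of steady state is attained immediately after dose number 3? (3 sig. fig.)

0.732

f_n = 1 − e^(−nkτ) = 1 − e^(−3 × 0.04390 × 10.0) = 1 − e^(−1.317) = 1 − 0.2679 ≈ 0.732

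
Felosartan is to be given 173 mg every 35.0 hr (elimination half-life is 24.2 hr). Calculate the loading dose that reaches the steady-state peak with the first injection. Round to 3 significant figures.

k = ln 2 / 24.2 = 0.02864 hr⁻¹
Accumulation ratio R = 1 / (1 − e^(−kτ)) = 1 / (1 − e^(−0.02864×35.0)) = 1 / (1 − 0.3670) = 1.580
Loading dose = maintenance dose × R = 173 × 1.580 ≈ 273 mg

273 mg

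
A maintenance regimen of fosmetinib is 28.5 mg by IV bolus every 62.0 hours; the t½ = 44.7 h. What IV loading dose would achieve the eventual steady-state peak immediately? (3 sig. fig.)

46.1 mg

k = ln 2 / 44.7 = 0.01551 h⁻¹
Accumulation ratio R = 1 / (1 − e^(−kτ)) = 1 / (1 − e^(−0.01551×62.0)) = 1 / (1 − 0.3824) = 1.619
Loading dose = maintenance dose × R = 28.5 × 1.619 ≈ 46.1 mg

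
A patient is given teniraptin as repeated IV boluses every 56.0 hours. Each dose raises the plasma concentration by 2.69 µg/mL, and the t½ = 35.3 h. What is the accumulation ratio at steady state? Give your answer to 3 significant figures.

1.50

k = ln 2 / 35.3 = 0.01964 h⁻¹
Fraction remaining after one interval: e^(−kτ) = e^(−0.01964 × 56.0) = 0.3330
R = 1 / (1 − 0.3330) = 1 / 0.6670 ≈ 1.50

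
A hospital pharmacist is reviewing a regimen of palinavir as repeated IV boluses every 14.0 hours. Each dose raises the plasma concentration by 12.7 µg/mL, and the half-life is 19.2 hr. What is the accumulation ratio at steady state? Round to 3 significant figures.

k = ln 2 / 19.2 = 0.03610 hr⁻¹
Fraction remaining after one interval: e^(−kτ) = e^(−0.03610 × 14.0) = 0.6033
R = 1 / (1 − 0.6033) = 1 / 0.3967 ≈ 2.52

2.52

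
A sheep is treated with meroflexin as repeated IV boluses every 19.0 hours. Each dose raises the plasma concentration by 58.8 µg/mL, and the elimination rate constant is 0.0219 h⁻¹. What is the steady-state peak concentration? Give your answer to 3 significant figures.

Fraction remaining after one interval: e^(−kτ) = e^(−0.02190 × 19.0) = 0.6596
R = 1 / (1 − 0.6596) = 2.938
Css,max = 58.8 × 2.938 ≈ 173 µg/mL

173 µg/mL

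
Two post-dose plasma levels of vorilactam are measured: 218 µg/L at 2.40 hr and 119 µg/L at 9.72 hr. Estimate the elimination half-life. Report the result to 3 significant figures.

8.38 hours

k = ln(C₁/C₂) / (t₂ − t₁) = ln(218/119) / (9.72 − 2.40)
  = 0.6054 / 7.320 = 0.08270 hr⁻¹
t½ = ln 2 / k = ln 2 / 0.08270 ≈ 8.38 hours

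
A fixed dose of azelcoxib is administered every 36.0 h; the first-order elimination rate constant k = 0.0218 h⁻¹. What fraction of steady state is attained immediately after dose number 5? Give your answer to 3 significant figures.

f_n = 1 − e^(−nkτ) = 1 − e^(−5 × 0.02180 × 36.0) = 1 − e^(−3.924) = 1 − 0.01976 ≈ 0.980

0.980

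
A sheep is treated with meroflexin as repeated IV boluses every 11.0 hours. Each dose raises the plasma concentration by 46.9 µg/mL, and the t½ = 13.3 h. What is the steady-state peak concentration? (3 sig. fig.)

107 µg/mL

k = ln 2 / 13.3 = 0.05212 h⁻¹
Fraction remaining after one interval: e^(−kτ) = e^(−0.05212 × 11.0) = 0.5637
R = 1 / (1 − 0.5637) = 2.292
Css,max = 46.9 × 2.292 ≈ 107 µg/mL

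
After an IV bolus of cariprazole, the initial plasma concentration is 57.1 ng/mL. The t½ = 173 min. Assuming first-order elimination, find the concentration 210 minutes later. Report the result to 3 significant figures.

k = ln 2 / 173 = 0.004007 min⁻¹
210 min is 1.214 half-lives, so C = 57.1 × (1/2)^1.214 = 57.1 × 0.4311 ≈ 24.6 ng/mL

24.6 ng/mL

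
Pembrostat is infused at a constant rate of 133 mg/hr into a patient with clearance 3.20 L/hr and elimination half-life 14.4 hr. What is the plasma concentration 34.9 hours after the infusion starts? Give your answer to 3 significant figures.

33.8 µg/mL

Css = rate / CL = 133 / 3.20 = 41.56 µg/mL
k = ln 2 / 14.4 = 0.04814 hr⁻¹
C(t) = Css (1 − e^(−kt)) = 41.56 × (1 − e^(−1.680)) = 41.56 × 0.8136 ≈ 33.8 µg/mL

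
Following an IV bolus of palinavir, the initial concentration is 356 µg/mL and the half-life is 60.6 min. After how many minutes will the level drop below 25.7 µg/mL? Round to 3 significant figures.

230 minutes

k = ln 2 / 60.6 = 0.01144 min⁻¹
C(t) = C₀ e^(−kt)  ⇒  t = ln(C₀/C) / k
t = ln(356/25.7) / 0.01144 = 2.628 / 0.01144 ≈ 230 minutes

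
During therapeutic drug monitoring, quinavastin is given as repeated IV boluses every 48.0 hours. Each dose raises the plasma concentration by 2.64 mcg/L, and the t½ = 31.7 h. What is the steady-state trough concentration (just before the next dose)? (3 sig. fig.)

k = ln 2 / 31.7 = 0.02187 h⁻¹
Fraction remaining after one interval: e^(−kτ) = e^(−0.02187 × 48.0) = 0.3501
R = 1 / (1 − 0.3501) = 1.539
Css,max = 2.64 × 1.539 = 4.062 mcg/L
Css,min = Css,max × e^(−kτ) = 4.062 × 0.3501 ≈ 1.42 mcg/L

1.42 mcg/L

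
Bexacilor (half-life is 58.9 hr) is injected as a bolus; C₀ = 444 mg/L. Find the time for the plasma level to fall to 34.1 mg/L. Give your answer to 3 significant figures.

k = ln 2 / 58.9 = 0.01177 hr⁻¹
C(t) = C₀ e^(−kt)  ⇒  t = ln(C₀/C) / k
t = ln(444/34.1) / 0.01177 = 2.567 / 0.01177 ≈ 218 hours

218 hours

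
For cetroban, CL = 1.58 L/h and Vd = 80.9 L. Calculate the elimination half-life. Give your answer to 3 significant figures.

35.5 hours

k = CL / V = 1.58 / 80.9 = 0.01953 h⁻¹
t½ = ln 2 / k = ln 2 / 0.01953 ≈ 35.5 hours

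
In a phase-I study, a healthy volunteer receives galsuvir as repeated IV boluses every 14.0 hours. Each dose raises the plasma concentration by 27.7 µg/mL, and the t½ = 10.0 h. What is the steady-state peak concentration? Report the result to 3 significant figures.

44.6 µg/mL

k = ln 2 / 10.0 = 0.06931 h⁻¹
Fraction remaining after one interval: e^(−kτ) = e^(−0.06931 × 14.0) = 0.3789
R = 1 / (1 − 0.3789) = 1.610
Css,max = 27.7 × 1.610 ≈ 44.6 µg/mL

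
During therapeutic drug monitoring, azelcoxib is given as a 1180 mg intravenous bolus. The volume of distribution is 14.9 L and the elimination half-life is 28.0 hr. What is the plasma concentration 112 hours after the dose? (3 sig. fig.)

C₀ = dose / V = 1180 / 14.9 = 79.19 mg/L
k = ln 2 / 28.0 = 0.02476 hr⁻¹
C(t) = C₀ e^(−kt) = 79.19 × e^(−0.02476 × 112) = 79.19 × e^(−2.773) = 79.19 × 0.06250 ≈ 4.95 mg/L

4.95 mg/L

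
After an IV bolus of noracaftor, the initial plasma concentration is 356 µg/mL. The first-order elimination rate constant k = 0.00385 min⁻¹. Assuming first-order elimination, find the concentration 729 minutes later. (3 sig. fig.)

C(t) = C₀ e^(−kt) = 356 × e^(−0.003850 × 729) = 356 × e^(−2.807) = 356 × 0.06041 ≈ 21.5 µg/mL

21.5 µg/mL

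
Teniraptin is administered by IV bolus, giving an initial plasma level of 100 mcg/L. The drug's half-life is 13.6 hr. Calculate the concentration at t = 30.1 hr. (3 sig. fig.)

k = ln 2 / 13.6 = 0.05097 hr⁻¹
C(t) = C₀ e^(−kt) = 100 × e^(−0.05097 × 30.1) = 100 × e^(−1.534) = 100 × 0.2157 ≈ 21.6 mcg/L

21.6 mcg/L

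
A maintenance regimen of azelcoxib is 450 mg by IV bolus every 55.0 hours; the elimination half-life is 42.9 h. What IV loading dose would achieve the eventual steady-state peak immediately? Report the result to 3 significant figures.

764 mg

k = ln 2 / 42.9 = 0.01616 h⁻¹
Accumulation ratio R = 1 / (1 − e^(−kτ)) = 1 / (1 − e^(−0.01616×55.0)) = 1 / (1 − 0.4112) = 1.698
Loading dose = maintenance dose × R = 450 × 1.698 ≈ 764 mg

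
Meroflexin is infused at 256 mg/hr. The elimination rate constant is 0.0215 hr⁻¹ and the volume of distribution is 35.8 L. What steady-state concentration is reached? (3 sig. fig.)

CL = k · V = 0.0215 × 35.8 = 0.7697 L/hr
Css = rate / CL = 256 / 0.7697 ≈ 333 µg/mL

333 µg/mL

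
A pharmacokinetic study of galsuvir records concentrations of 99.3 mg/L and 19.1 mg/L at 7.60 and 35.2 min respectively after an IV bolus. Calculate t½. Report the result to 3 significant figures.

k = ln(C₁/C₂) / (t₂ − t₁) = ln(99.3/19.1) / (35.2 − 7.60)
  = 1.648 / 27.60 = 0.05973 min⁻¹
t½ = ln 2 / k = ln 2 / 0.05973 ≈ 11.6 minutes

11.6 minutes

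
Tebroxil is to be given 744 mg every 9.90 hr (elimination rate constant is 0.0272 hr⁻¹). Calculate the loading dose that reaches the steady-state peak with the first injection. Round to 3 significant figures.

Accumulation ratio R = 1 / (1 − e^(−kτ)) = 1 / (1 − e^(−0.02720×9.90)) = 1 / (1 − 0.7639) = 4.236
Loading dose = maintenance dose × R = 744 × 4.236 ≈ 3150 mg

3150 mg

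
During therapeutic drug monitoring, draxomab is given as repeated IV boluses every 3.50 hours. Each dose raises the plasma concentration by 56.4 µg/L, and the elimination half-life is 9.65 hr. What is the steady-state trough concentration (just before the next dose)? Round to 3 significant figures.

197 µg/L

k = ln 2 / 9.65 = 0.07183 hr⁻¹
Fraction remaining after one interval: e^(−kτ) = e^(−0.07183 × 3.50) = 0.7777
R = 1 / (1 − 0.7777) = 4.499
Css,max = 56.4 × 4.499 = 253.7 µg/L
Css,min = Css,max × e^(−kτ) = 253.7 × 0.7777 ≈ 197 µg/L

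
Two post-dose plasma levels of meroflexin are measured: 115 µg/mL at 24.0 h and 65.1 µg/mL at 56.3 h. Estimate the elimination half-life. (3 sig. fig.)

39.3 hours

k = ln(C₁/C₂) / (t₂ − t₁) = ln(115/65.1) / (56.3 − 24.0)
  = 0.5690 / 32.30 = 0.01762 h⁻¹
t½ = ln 2 / k = ln 2 / 0.01762 ≈ 39.3 hours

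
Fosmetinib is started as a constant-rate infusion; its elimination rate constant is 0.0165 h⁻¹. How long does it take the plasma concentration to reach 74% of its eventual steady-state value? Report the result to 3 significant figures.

f = 1 − e^(−kt)  ⇒  t = −ln(1 − f) / k
t = −ln(1 − 0.74) / 0.01650 = 1.347 / 0.01650 ≈ 81.6 hours

81.6 hours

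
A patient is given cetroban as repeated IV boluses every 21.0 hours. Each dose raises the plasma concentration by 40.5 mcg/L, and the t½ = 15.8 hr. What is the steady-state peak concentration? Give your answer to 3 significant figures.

67.3 mcg/L

k = ln 2 / 15.8 = 0.04387 hr⁻¹
Fraction remaining after one interval: e^(−kτ) = e^(−0.04387 × 21.0) = 0.3980
R = 1 / (1 − 0.3980) = 1.661
Css,max = 40.5 × 1.661 ≈ 67.3 mcg/L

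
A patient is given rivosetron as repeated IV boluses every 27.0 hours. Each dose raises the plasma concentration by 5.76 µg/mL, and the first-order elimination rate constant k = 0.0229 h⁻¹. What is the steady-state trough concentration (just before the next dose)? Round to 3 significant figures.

6.73 µg/mL

Fraction remaining after one interval: e^(−kτ) = e^(−0.02290 × 27.0) = 0.5389
R = 1 / (1 − 0.5389) = 2.169
Css,max = 5.76 × 2.169 = 12.49 µg/mL
Css,min = Css,max × e^(−kτ) = 12.49 × 0.5389 ≈ 6.73 µg/mL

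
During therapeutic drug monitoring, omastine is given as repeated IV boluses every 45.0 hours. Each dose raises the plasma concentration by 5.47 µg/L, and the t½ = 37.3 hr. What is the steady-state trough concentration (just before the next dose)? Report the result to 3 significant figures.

4.18 µg/L

k = ln 2 / 37.3 = 0.01858 hr⁻¹
Fraction remaining after one interval: e^(−kτ) = e^(−0.01858 × 45.0) = 0.4333
R = 1 / (1 − 0.4333) = 1.765
Css,max = 5.47 × 1.765 = 9.653 µg/L
Css,min = Css,max × e^(−kτ) = 9.653 × 0.4333 ≈ 4.18 µg/L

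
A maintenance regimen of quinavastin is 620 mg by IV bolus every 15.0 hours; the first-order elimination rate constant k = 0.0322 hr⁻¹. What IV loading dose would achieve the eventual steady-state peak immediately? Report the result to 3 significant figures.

1620 mg

Accumulation ratio R = 1 / (1 − e^(−kτ)) = 1 / (1 − e^(−0.03220×15.0)) = 1 / (1 − 0.6169) = 2.610
Loading dose = maintenance dose × R = 620 × 2.610 ≈ 1620 mg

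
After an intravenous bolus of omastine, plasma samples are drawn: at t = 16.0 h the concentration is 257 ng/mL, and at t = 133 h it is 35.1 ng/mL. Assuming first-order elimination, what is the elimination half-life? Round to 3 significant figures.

40.7 hours

k = ln(C₁/C₂) / (t₂ − t₁) = ln(257/35.1) / (133 − 16.0)
  = 1.991 / 117.0 = 0.01702 h⁻¹
t½ = ln 2 / k = ln 2 / 0.01702 ≈ 40.7 hours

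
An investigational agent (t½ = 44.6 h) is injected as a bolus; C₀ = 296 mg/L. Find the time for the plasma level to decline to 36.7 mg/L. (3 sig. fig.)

k = ln 2 / 44.6 = 0.01554 h⁻¹
C(t) = C₀ e^(−kt)  ⇒  t = ln(C₀/C) / k
t = ln(296/36.7) / 0.01554 = 2.088 / 0.01554 ≈ 134 hours

134 hours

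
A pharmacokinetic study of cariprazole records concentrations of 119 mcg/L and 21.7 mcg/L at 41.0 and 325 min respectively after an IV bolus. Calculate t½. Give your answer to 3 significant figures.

116 minutes

k = ln(C₁/C₂) / (t₂ − t₁) = ln(119/21.7) / (325 − 41.0)
  = 1.702 / 284.0 = 0.005992 min⁻¹
t½ = ln 2 / k = ln 2 / 0.005992 ≈ 116 minutes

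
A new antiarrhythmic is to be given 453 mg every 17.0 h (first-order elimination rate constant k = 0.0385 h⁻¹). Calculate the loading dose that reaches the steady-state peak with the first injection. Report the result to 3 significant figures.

Accumulation ratio R = 1 / (1 − e^(−kτ)) = 1 / (1 − e^(−0.03850×17.0)) = 1 / (1 − 0.5197) = 2.082
Loading dose = maintenance dose × R = 453 × 2.082 ≈ 943 mg

943 mg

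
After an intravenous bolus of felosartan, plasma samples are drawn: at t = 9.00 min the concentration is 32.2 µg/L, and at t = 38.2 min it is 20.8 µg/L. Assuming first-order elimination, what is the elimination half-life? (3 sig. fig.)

k = ln(C₁/C₂) / (t₂ − t₁) = ln(32.2/20.8) / (38.2 − 9.00)
  = 0.4370 / 29.20 = 0.01497 min⁻¹
t½ = ln 2 / k = ln 2 / 0.01497 ≈ 46.3 minutes

46.3 minutes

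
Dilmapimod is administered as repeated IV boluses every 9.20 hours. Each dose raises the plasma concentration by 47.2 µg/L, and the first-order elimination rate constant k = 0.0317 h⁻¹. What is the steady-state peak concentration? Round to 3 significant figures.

187 µg/L

Fraction remaining after one interval: e^(−kτ) = e^(−0.03170 × 9.20) = 0.7470
R = 1 / (1 − 0.7470) = 3.953
Css,max = 47.2 × 3.953 ≈ 187 µg/L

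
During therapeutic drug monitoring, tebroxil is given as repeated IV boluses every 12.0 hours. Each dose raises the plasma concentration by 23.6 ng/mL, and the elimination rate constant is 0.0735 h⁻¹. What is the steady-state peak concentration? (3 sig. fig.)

Fraction remaining after one interval: e^(−kτ) = e^(−0.07350 × 12.0) = 0.4140
R = 1 / (1 − 0.4140) = 1.706
Css,max = 23.6 × 1.706 ≈ 40.3 ng/mL

40.3 ng/mL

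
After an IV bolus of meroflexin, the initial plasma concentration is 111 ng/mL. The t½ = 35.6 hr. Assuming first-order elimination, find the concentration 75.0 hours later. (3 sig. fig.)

25.8 ng/mL

k = ln 2 / 35.6 = 0.01947 hr⁻¹
C(t) = C₀ e^(−kt) = 111 × e^(−0.01947 × 75.0) = 111 × e^(−1.460) = 111 × 0.2322 ≈ 25.8 ng/mL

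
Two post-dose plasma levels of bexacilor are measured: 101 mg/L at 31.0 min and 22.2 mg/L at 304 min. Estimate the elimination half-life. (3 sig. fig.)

k = ln(C₁/C₂) / (t₂ − t₁) = ln(101/22.2) / (304 − 31.0)
  = 1.515 / 273.0 = 0.005550 min⁻¹
t½ = ln 2 / k = ln 2 / 0.005550 ≈ 125 minutes

125 minutes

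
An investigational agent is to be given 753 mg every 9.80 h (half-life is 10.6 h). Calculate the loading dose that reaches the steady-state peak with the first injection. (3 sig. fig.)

k = ln 2 / 10.6 = 0.06539 h⁻¹
Accumulation ratio R = 1 / (1 − e^(−kτ)) = 1 / (1 − e^(−0.06539×9.80)) = 1 / (1 − 0.5269) = 2.114
Loading dose = maintenance dose × R = 753 × 2.114 ≈ 1590 mg

1590 mg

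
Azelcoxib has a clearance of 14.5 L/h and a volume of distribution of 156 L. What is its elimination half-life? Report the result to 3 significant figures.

7.46 hours

k = CL / V = 14.5 / 156 = 0.09295 h⁻¹
t½ = ln 2 / k = ln 2 / 0.09295 ≈ 7.46 hours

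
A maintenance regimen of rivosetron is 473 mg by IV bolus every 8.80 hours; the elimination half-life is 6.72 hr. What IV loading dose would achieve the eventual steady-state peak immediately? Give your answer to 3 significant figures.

k = ln 2 / 6.72 = 0.1031 hr⁻¹
Accumulation ratio R = 1 / (1 − e^(−kτ)) = 1 / (1 − e^(−0.1031×8.80)) = 1 / (1 − 0.4035) = 1.676
Loading dose = maintenance dose × R = 473 × 1.676 ≈ 793 mg

793 mg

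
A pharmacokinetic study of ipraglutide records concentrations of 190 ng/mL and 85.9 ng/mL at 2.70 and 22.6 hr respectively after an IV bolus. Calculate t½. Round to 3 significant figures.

17.4 hours

k = ln(C₁/C₂) / (t₂ − t₁) = ln(190/85.9) / (22.6 − 2.70)
  = 0.7938 / 19.90 = 0.03989 hr⁻¹
t½ = ln 2 / k = ln 2 / 0.03989 ≈ 17.4 hours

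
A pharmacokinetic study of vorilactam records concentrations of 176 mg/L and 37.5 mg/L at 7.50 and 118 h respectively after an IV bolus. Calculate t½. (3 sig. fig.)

k = ln(C₁/C₂) / (t₂ − t₁) = ln(176/37.5) / (118 − 7.50)
  = 1.546 / 110.5 = 0.01399 h⁻¹
t½ = ln 2 / k = ln 2 / 0.01399 ≈ 49.5 hours

49.5 hours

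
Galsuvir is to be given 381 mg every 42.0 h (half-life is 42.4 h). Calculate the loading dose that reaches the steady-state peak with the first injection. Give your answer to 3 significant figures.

k = ln 2 / 42.4 = 0.01635 h⁻¹
Accumulation ratio R = 1 / (1 − e^(−kτ)) = 1 / (1 − e^(−0.01635×42.0)) = 1 / (1 − 0.5033) = 2.013
Loading dose = maintenance dose × R = 381 × 2.013 ≈ 767 mg

767 mg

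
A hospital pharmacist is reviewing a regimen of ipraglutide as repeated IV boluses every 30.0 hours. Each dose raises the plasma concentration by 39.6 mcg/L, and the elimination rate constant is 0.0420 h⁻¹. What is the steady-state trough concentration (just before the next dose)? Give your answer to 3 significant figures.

Fraction remaining after one interval: e^(−kτ) = e^(−0.04200 × 30.0) = 0.2837
R = 1 / (1 − 0.2837) = 1.396
Css,max = 39.6 × 1.396 = 55.28 mcg/L
Css,min = Css,max × e^(−kτ) = 55.28 × 0.2837 ≈ 15.7 mcg/L

15.7 mcg/L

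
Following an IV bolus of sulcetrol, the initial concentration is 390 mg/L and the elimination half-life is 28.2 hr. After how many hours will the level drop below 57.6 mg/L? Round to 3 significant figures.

77.8 hours

k = ln 2 / 28.2 = 0.02458 hr⁻¹
C(t) = C₀ e^(−kt)  ⇒  t = ln(C₀/C) / k
t = ln(390/57.6) / 0.02458 = 1.913 / 0.02458 ≈ 77.8 hours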